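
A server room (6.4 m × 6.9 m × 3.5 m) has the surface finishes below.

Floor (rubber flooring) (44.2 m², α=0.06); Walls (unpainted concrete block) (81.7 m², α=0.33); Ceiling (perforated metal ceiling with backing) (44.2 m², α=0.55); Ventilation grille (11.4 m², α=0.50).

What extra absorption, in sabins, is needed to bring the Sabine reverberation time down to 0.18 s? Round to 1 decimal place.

78.6 sabins

Equivalent absorption area: A₁ = 44.2*0.06 + 81.7*0.33 + 44.2*0.55 + 11.4*0.50 = 59.623 m².
V = 154.56 m³. Required absorption A₂ = 0.161 × 154.56 / 0.18 = 138.245 sabins.
Shortfall: 138.245 − 59.623 = 78.6 sabins.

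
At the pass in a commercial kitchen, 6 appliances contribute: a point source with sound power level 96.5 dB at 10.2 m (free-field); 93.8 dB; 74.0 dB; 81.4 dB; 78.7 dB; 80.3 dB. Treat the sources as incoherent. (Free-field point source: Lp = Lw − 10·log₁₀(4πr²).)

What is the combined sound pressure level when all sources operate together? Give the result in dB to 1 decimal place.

94.4 dB

Source at 10.2 m: Lp = 96.5 − 10·log₁₀(4π·10.2²) = 96.5 − 10·log₁₀(1307.405) = 65.3 dB.
Converting to relative power and adding: 10^(65.3/10) + 10^(93.8/10) + 10^(74.0/10) + 10^(81.4/10) + 10^(78.7/10) + 10^(80.3/10) = 2.747e+09.
L_total = 10·log₁₀(2.747e+09) = 94.4 dB.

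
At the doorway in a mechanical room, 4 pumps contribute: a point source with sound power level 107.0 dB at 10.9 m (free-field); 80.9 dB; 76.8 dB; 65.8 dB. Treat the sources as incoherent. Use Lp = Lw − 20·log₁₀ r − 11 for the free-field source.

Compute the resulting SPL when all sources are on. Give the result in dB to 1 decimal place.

83.2 dB

Source at 10.9 m: Lp = 107.0 − 20·log₁₀(10.9) − 11 = 75.3 dB.
Converting to relative power and adding: 10^(75.3/10) + 10^(80.9/10) + 10^(76.8/10) + 10^(65.8/10) = 2.086e+08.
L_total = 10·log₁₀(2.086e+08) = 83.2 dB.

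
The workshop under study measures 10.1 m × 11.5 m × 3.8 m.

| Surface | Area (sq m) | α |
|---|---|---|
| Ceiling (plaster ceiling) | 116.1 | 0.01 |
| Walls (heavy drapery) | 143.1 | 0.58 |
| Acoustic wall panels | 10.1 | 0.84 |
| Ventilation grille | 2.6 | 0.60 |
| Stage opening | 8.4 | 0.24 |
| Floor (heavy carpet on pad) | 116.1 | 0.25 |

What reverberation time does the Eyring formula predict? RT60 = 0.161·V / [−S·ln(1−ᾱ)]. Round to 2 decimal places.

0.47 s

S = Σ Sᵢ = 396.4 sq m.
Σ(Sᵢαᵢ) = 116.1×0.01 + 143.1×0.58 + 10.1×0.84 + 2.6×0.60 + 8.4×0.24 + 116.1×0.25 = 125.244.
Mean coefficient ᾱ = A/S = 0.3160.
−S·ln(1−ᾱ) = −396.4 × ln(1 − 0.3160) = 150.552.
V = 10.1 × 11.5 × 3.8 = 441.37 m³.
T = 0.161·V/[−S·ln(1−ᾱ)] = 0.161·441.37/150.552 = 0.47 s.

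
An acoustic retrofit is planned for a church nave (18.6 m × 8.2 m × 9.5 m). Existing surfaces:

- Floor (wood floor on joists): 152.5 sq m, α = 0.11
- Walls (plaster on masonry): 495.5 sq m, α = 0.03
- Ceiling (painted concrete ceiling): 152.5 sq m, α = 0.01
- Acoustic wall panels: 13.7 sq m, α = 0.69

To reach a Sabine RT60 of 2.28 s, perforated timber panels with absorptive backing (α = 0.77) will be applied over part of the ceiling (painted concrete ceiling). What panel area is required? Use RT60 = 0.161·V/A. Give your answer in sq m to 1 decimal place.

78.5

Total absorption A₁ = 152.5*0.11 + 495.5*0.03 + 152.5*0.01 + 13.7*0.69
  = 16.775 + 14.865 + 1.525 + 9.453 = 42.618 sq m sabins.
Required A₂ = 0.161·1448.94/2.28 = 102.316 sabins.
ΔA needed = 102.316 − 42.618 = 59.698 sabins.
Net gain per sq m: Δα = 0.77 − 0.01 = 0.76.
Panel area = 59.698 / 0.76 = 78.5 sq m.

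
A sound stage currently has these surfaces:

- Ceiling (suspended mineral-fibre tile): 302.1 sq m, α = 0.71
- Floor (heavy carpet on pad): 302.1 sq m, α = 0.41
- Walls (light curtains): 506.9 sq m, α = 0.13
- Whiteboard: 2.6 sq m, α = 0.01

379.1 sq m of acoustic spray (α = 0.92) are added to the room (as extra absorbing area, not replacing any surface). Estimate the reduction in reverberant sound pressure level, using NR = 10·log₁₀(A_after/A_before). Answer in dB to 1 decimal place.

Equivalent absorption area: A_before = 302.1·0.71 + 302.1·0.41 + 506.9·0.13 + 2.6·0.01 = 404.275 sq m.
Treatment contributes 379.1·0.92 = 348.772 sabins.
New total A_after = 753.047 sabins.
NR = 10·log₁₀(753.047/404.275) = 2.7 dB.

2.7 dB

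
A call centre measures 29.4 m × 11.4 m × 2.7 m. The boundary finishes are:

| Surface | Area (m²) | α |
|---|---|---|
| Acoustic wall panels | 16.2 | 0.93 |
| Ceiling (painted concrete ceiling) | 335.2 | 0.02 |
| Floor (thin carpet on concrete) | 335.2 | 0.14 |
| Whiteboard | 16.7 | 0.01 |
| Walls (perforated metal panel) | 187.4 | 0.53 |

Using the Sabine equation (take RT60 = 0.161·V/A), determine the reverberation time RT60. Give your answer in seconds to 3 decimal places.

Summing Sᵢαᵢ: 15.066 + 6.704 + 46.928 + 0.167 + 99.322 → A = 168.187 sabins.
V = 29.4·11.4·2.7 = 904.932 m³.
RT60 = 0.161 · V / A = 0.161 × 904.932 / 168.187 = 0.866 s.

0.866 s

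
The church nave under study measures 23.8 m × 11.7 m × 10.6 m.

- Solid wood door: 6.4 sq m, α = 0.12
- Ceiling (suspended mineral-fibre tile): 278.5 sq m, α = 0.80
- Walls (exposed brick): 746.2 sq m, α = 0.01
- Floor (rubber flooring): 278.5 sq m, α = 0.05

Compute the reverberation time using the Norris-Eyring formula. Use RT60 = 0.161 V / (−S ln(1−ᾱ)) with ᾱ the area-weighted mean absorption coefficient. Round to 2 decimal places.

1.75 seconds

Total surface area S = 6.4 + 278.5 + 746.2 + 278.5 = 1309.6 sq m.
Absorption A = 6.4×0.12 + 278.5×0.80 + 746.2×0.01 + 278.5×0.05 = 244.955 sabins.
ᾱ = 244.955 / 1309.6 = 0.1870.
Eyring denominator: −S ln(1−ᾱ) = 271.119.
V = 23.8 × 11.7 × 10.6 = 2951.676 m³.
T = 0.161·V/[−S·ln(1−ᾱ)] = 0.161·2951.676/271.119 = 1.75 s.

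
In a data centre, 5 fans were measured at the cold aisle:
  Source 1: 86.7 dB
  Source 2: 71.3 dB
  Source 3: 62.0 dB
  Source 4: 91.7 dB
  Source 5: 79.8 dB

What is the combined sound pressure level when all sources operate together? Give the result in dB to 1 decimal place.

93.1 dB

Converting to relative power and adding: 10^(86.7/10) + 10^(71.3/10) + 10^(62.0/10) + 10^(91.7/10) + 10^(79.8/10) = 2.057e+09.
Back to dB: 10·log₁₀ Σ = 93.1 dB.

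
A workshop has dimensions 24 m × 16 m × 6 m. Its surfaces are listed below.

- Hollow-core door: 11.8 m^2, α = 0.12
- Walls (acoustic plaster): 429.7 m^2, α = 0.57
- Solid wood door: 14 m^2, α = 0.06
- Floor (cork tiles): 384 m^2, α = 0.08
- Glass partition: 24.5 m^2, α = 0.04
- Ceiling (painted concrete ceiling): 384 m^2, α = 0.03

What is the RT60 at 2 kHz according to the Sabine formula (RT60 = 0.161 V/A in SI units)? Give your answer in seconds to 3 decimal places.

1.277 sec

Total absorption A = 11.8×0.12 + 429.7×0.57 + 14×0.06 + 384×0.08 + 24.5×0.04 + 384×0.03
  = 1.416 + 244.929 + 0.840 + 30.720 + 0.980 + 11.520 = 290.405 m^2 sabins.
V = 24·16·6 = 2304 m³.
RT60 = 0.161 · V / A = 0.161 × 2304 / 290.405 = 1.277 s.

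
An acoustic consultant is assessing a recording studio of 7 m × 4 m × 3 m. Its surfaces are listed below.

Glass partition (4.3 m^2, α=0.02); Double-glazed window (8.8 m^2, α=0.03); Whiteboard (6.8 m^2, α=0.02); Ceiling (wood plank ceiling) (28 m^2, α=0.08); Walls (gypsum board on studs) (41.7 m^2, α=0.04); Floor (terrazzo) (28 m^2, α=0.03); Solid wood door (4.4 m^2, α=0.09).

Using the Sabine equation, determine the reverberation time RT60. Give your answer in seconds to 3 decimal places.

Equivalent absorption area: A = 4.3*0.02 + 8.8*0.03 + 6.8*0.02 + 28*0.08 + 41.7*0.04 + 28*0.03 + 4.4*0.09 = 5.630 m^2.
V = 7·4·3 = 84 m³.
Sabine: RT60 = 0.161 × 84 / 5.630 = 2.402 s.

2.402 s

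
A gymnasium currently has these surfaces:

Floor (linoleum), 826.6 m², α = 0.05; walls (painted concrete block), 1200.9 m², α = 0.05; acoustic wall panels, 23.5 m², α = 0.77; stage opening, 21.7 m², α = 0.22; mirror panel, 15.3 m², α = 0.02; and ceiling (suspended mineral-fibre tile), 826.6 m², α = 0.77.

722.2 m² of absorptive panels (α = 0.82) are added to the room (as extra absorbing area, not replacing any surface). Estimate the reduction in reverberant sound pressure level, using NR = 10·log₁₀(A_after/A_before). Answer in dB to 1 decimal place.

2.5 dB

Summing Sᵢαᵢ: 41.330 + 60.045 + 18.095 + 4.774 + 0.306 + 636.482 → A_before = 761.032 sabins.
Added absorption = 722.2 × 0.82 = 592.204 sabins.
New total A_after = 1353.236 sabins.
NR = 10·log₁₀(1353.236/761.032) = 2.5 dB.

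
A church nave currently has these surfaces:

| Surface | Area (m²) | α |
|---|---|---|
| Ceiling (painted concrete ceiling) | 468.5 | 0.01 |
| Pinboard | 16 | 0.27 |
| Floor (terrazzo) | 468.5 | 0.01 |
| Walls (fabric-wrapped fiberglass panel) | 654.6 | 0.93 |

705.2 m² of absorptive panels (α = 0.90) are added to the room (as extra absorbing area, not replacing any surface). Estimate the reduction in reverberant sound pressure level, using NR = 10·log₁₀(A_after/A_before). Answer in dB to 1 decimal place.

3.1 dB

Total absorption A_before = 468.5·0.01 + 16·0.27 + 468.5·0.01 + 654.6·0.93
  = 4.685 + 4.320 + 4.685 + 608.778 = 622.468 m² sabins.
Treatment contributes 705.2·0.90 = 634.680 sabins.
New total A_after = 1257.148 sabins.
NR = 10·log₁₀(1257.148/622.468) = 3.1 dB.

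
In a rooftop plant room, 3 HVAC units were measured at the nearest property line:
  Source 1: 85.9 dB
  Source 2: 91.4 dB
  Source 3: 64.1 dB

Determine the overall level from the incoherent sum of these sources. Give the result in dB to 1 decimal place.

92.5 dB

Sum in the linear (power) domain: Σ 10^(Lᵢ/10) = 10^(85.9/10) + 10^(91.4/10) + 10^(64.1/10) = 1.772e+09.
L_total = 10·log₁₀(1.772e+09) = 92.5 dB.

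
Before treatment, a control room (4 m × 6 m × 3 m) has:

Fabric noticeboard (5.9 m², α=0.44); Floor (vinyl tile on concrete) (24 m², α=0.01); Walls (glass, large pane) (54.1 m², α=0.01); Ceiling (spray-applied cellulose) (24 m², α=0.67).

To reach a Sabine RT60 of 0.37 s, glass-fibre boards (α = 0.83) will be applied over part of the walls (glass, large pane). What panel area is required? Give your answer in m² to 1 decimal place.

14.5

Equivalent absorption area: A₁ = 5.9×0.44 + 24×0.01 + 54.1×0.01 + 24×0.67 = 19.457 m².
V = 72 m³. Target absorption A₂ = 0.161 × 72 / 0.37 = 31.330 sabins.
ΔA needed = 31.330 − 19.457 = 11.873 sabins.
Net gain per m²: Δα = 0.83 − 0.01 = 0.82.
Area = ΔA/Δα = 11.873/0.82 = 14.5 m².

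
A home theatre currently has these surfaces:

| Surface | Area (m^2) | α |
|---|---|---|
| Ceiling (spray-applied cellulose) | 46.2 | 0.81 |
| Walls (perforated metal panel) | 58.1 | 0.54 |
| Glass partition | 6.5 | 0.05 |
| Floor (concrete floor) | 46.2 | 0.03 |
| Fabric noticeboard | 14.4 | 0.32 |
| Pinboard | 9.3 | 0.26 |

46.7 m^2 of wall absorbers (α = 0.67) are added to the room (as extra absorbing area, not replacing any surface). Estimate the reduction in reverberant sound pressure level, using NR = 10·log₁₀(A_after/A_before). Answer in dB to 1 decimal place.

1.5 dB

A_before = Σ Sᵢαᵢ = 46.2×0.81 + 58.1×0.54 + 6.5×0.05 + 46.2×0.03 + 14.4×0.32 + 9.3×0.26 = 77.533 sabins.
Added absorption = 46.7 × 0.67 = 31.289 sabins.
A_after = 77.533 + 31.289 = 108.822 sabins.
NR = 10·log₁₀(108.822/77.533) = 1.5 dB.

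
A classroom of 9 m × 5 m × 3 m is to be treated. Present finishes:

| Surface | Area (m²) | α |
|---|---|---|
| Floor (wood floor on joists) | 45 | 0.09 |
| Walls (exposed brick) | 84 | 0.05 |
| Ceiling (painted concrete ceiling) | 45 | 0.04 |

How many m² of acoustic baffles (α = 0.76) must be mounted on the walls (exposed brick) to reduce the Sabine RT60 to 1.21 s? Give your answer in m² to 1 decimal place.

A₁ = Σ Sᵢαᵢ = 45·0.09 + 84·0.05 + 45·0.04 = 10.050 sabins.
V = 135 m³. Target absorption A₂ = 0.161 × 135 / 1.21 = 17.963 sabins.
Absorption to add: 17.963 − 10.050 = 7.913 sabins.
Net gain per m²: Δα = 0.76 − 0.05 = 0.71.
Panel area = 7.913 / 0.71 = 11.1 m².

11.1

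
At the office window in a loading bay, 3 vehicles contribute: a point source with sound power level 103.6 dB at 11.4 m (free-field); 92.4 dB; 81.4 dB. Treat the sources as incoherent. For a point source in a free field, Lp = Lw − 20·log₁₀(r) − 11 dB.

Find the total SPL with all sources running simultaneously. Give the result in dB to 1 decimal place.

Source at 11.4 m: Lp = 103.6 − 20·log₁₀(11.4) − 11 = 71.5 dB.
Converting to relative power and adding: 10^(71.5/10) + 10^(92.4/10) + 10^(81.4/10) = 1.89e+09.
Combined level = 10 log₁₀(1.89e+09) = 92.8 dB.

92.8 dB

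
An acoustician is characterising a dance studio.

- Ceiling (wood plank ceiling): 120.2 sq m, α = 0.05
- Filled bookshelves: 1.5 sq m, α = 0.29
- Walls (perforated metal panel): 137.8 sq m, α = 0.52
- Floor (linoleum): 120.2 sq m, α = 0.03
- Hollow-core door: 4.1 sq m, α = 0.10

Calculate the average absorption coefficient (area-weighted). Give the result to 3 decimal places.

0.214

S = Σ Sᵢ = 120.2 + 1.5 + 137.8 + 120.2 + 4.1 = 383.8 sq m.
Σ(Sᵢαᵢ) = 120.2*0.05 + 1.5*0.29 + 137.8*0.52 + 120.2*0.03 + 4.1*0.10 = 82.117.
ᾱ = A/S = 0.214.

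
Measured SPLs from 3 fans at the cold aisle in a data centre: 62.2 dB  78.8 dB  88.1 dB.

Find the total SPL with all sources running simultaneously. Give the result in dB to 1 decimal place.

Σ 10^(Lᵢ/10) = 7.232e+08.
Back to dB: 10·log₁₀ Σ = 88.6 dB.

88.6 dB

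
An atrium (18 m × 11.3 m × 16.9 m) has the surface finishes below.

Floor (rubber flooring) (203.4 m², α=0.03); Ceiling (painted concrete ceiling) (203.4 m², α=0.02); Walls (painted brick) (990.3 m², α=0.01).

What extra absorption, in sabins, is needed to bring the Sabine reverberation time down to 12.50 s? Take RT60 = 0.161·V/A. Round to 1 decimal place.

Summing Sᵢαᵢ: 6.102 + 4.068 + 9.903 → A₁ = 20.073 sabins.
For T = 12.50 s, need A₂ = 0.161·V/T = 0.161·3437.46/12.50 = 44.274 sabins.
ΔA = A₂ − A₁ = 44.274 − 20.073 = 24.2 sabins.

24.2 sabins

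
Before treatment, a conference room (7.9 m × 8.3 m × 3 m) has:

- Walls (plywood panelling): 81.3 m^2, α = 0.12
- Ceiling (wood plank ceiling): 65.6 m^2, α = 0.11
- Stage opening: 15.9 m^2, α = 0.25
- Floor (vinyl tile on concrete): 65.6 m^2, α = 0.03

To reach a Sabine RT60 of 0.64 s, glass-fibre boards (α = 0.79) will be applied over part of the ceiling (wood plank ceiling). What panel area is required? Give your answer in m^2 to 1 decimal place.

A₁ = Σ Sᵢαᵢ = 81.3*0.12 + 65.6*0.11 + 15.9*0.25 + 65.6*0.03 = 22.915 sabins.
Required A₂ = 0.161·196.71/0.64 = 49.485 sabins.
ΔA needed = 49.485 − 22.915 = 26.570 sabins.
Each m^2 of panel replacing the ceiling (wood plank ceiling) adds (0.79 − 0.11) = 0.68 sabins.
Panel area = 26.570 / 0.68 = 39.1 m^2.

39.1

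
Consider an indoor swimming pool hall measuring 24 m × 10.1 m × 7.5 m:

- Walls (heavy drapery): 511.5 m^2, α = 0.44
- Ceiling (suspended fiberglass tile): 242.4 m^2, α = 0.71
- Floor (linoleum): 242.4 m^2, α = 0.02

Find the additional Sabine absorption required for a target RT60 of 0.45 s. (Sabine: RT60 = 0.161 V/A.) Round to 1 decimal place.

Equivalent absorption area: A₁ = 511.5·0.44 + 242.4·0.71 + 242.4·0.02 = 402.012 m^2.
Target A₂ = 0.161·1818/0.45 = 650.440 sabins (V = 1818 m³).
Additional absorption ΔA = 650.440 − 402.012 = 248.4 sabins.

248.4 sabins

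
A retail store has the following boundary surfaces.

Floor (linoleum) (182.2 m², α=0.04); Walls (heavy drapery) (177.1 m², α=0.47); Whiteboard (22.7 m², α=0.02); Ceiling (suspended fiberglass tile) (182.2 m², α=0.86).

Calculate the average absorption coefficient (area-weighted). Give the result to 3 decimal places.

Total surface area S = 564.2 m².
A = 182.2×0.04 + 177.1×0.47 + 22.7×0.02 + 182.2×0.86 = 247.671 sabins.
ᾱ = 247.671 / 564.2 = 0.439.

0.439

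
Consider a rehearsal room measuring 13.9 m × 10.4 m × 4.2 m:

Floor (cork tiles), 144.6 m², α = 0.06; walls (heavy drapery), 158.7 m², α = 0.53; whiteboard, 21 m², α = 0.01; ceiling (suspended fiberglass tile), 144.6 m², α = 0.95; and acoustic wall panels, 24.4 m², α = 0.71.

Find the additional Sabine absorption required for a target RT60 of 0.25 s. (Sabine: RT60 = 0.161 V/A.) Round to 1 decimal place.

Total absorption A₁ = 144.6·0.06 + 158.7·0.53 + 21·0.01 + 144.6·0.95 + 24.4·0.71
  = 8.676 + 84.111 + 0.210 + 137.370 + 17.324 = 247.691 m² sabins.
Target A₂ = 0.161·607.152/0.25 = 391.006 sabins (V = 607.152 m³).
Additional absorption ΔA = 391.006 − 247.691 = 143.3 sabins.

143.3 sabins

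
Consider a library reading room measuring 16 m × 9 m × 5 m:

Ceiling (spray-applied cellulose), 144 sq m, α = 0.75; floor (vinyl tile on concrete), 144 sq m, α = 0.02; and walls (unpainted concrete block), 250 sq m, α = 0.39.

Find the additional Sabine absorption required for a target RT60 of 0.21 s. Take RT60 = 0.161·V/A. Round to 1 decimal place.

Equivalent absorption area: A₁ = 144·0.75 + 144·0.02 + 250·0.39 = 208.380 sq m.
For T = 0.21 s, need A₂ = 0.161·V/T = 0.161·720/0.21 = 552.000 sabins.
Additional absorption ΔA = 552.000 − 208.380 = 343.6 sabins.

343.6 sabins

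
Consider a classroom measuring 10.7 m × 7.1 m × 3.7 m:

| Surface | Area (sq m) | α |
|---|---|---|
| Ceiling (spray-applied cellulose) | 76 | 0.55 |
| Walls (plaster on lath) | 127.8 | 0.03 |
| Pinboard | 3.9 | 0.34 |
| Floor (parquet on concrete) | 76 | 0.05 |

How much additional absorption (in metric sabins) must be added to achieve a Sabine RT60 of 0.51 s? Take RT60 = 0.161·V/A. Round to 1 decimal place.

A₁ = Σ Sᵢαᵢ = 76*0.55 + 127.8*0.03 + 3.9*0.34 + 76*0.05 = 50.760 sabins.
For T = 0.51 s, need A₂ = 0.161·V/T = 0.161·281.089/0.51 = 88.736 sabins.
ΔA = A₂ − A₁ = 88.736 − 50.760 = 38.0 sabins.

38.0 sabins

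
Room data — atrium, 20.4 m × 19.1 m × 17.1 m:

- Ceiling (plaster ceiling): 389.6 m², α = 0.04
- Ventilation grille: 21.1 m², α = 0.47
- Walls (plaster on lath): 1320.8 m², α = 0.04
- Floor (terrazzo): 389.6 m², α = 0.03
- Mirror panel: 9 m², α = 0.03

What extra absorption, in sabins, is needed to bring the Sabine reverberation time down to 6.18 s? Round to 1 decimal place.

83.3 sabins

Equivalent absorption area: A₁ = 389.6*0.04 + 21.1*0.47 + 1320.8*0.04 + 389.6*0.03 + 9*0.03 = 90.291 m².
V = 6662.844 m³. Required absorption A₂ = 0.161 × 6662.844 / 6.18 = 173.579 sabins.
ΔA = A₂ − A₁ = 173.579 − 90.291 = 83.3 sabins.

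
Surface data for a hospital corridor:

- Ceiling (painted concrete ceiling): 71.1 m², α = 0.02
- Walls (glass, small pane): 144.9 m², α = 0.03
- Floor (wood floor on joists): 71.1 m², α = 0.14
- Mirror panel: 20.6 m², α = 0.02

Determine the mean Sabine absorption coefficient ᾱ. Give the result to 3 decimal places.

S = Σ Sᵢ = 71.1 + 144.9 + 71.1 + 20.6 = 307.7 m².
Weighted sum Σ Sα = 16.135.
ᾱ = A/S = 0.052.

0.052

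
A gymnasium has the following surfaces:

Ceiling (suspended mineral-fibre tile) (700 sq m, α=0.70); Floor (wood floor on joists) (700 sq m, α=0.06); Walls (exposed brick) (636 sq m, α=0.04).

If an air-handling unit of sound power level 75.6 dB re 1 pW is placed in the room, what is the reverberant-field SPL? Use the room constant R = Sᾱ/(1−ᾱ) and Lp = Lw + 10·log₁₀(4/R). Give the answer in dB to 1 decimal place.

52.8 dB

Σ(Sᵢαᵢ) = 700·0.70 + 700·0.06 + 636·0.04 = 557.440; total area S = 2036.0 sq m.
ᾱ = 0.2738, so room constant R = A/(1−ᾱ) = 767.612 sq m.
Lp = 75.6 + 10·log₁₀(4/767.612) = 75.6 + (-22.83) = 52.8 dB.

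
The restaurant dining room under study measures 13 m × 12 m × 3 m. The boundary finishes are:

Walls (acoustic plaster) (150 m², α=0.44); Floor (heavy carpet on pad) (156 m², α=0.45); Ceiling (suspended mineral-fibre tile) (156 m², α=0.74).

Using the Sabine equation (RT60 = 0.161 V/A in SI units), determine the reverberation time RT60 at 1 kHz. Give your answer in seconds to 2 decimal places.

0.30 s

A = Σ Sᵢαᵢ = 150·0.44 + 156·0.45 + 156·0.74 = 251.640 sabins.
Volume V = 13 × 12 × 3 = 468 m³.
RT60 = 0.161 · V / A = 0.161 × 468 / 251.640 = 0.30 s.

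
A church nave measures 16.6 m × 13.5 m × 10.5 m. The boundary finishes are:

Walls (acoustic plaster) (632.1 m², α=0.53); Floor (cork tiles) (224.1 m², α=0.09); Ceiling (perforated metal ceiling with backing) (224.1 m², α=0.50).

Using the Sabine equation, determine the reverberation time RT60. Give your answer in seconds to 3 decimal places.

Equivalent absorption area: A = 632.1×0.53 + 224.1×0.09 + 224.1×0.50 = 467.232 m².
V = 16.6·13.5·10.5 = 2353.05 m³.
Sabine: RT60 = 0.161 × 2353.05 / 467.232 = 0.811 s.

0.811 sec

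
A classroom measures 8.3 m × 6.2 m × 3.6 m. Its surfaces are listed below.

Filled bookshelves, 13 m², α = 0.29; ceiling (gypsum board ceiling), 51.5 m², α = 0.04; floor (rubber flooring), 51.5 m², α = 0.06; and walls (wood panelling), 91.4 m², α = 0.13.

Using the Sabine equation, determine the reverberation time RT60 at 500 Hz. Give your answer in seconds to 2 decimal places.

1.43 s

Total absorption A = 13·0.29 + 51.5·0.04 + 51.5·0.06 + 91.4·0.13
  = 3.770 + 2.060 + 3.090 + 11.882 = 20.802 m² sabins.
V = 8.3·6.2·3.6 = 185.256 m³.
Sabine: RT60 = 0.161 × 185.256 / 20.802 = 1.43 s.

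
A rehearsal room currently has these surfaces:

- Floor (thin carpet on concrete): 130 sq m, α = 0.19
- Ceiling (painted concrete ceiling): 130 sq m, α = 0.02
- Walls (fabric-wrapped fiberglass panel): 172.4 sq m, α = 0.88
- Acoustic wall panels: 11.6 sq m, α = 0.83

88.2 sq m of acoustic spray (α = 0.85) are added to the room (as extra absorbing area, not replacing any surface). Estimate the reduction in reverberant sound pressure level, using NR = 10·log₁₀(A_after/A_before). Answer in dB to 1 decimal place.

Summing Sᵢαᵢ: 24.700 + 2.600 + 151.712 + 9.628 → A_before = 188.640 sabins.
Added absorption = 88.2 × 0.85 = 74.970 sabins.
New total A_after = 263.610 sabins.
Reduction = 10 log₁₀(A_after/A_before) = 10 log₁₀(1.3974) = 1.5 dB.

1.5 dB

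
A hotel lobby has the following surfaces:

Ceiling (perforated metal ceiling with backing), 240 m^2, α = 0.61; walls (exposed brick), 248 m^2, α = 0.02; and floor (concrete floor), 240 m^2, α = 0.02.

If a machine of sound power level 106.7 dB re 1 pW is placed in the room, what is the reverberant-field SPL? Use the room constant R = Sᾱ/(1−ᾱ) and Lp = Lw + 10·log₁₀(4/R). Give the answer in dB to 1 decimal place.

89.7 dB

A = 156.160 sabins; S = 728.0 m^2.
ᾱ = 0.2145, so room constant R = A/(1−ᾱ) = 198.803 m^2.
Lp = 106.7 + 10·log₁₀(4/198.803) = 106.7 + (-16.96) = 89.7 dB.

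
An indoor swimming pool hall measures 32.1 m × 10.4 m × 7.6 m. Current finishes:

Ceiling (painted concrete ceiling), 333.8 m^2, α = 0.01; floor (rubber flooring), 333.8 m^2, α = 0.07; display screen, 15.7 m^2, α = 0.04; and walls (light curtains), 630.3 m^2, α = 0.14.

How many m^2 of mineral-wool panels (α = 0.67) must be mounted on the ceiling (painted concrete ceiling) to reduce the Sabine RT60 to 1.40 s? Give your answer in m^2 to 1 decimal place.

267.0

Summing Sᵢαᵢ: 3.338 + 23.366 + 0.628 + 88.242 → A₁ = 115.574 sabins.
V = 2537.184 m³. Target absorption A₂ = 0.161 × 2537.184 / 1.40 = 291.776 sabins.
ΔA needed = 291.776 − 115.574 = 176.202 sabins.
Each m^2 of panel replacing the ceiling (painted concrete ceiling) adds (0.67 − 0.01) = 0.66 sabins.
Panel area = 176.202 / 0.66 = 267.0 m^2.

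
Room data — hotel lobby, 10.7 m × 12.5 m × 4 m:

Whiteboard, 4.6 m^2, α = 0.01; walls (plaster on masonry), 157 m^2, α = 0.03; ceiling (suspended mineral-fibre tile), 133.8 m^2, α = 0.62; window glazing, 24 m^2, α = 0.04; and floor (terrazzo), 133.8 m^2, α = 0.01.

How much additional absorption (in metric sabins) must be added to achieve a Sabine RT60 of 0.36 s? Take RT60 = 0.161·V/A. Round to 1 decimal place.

149.3 sabins

Summing Sᵢαᵢ: 0.046 + 4.710 + 82.956 + 0.960 + 1.338 → A₁ = 90.010 sabins.
V = 535 m³. Required absorption A₂ = 0.161 × 535 / 0.36 = 239.264 sabins.
Shortfall: 239.264 − 90.010 = 149.3 sabins.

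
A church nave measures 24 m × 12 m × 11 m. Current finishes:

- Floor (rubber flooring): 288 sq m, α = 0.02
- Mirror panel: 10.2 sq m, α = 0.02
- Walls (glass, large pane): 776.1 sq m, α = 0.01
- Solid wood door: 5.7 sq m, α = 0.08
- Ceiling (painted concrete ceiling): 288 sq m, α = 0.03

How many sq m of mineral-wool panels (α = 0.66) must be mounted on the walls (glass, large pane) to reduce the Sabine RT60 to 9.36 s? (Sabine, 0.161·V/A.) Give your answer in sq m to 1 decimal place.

Summing Sᵢαᵢ: 5.760 + 0.204 + 7.761 + 0.456 + 8.640 → A₁ = 22.821 sabins.
Required A₂ = 0.161·3168/9.36 = 54.492 sabins.
ΔA needed = 54.492 − 22.821 = 31.671 sabins.
Net gain per sq m: Δα = 0.66 − 0.01 = 0.65.
Area = ΔA/Δα = 31.671/0.65 = 48.7 sq m.

48.7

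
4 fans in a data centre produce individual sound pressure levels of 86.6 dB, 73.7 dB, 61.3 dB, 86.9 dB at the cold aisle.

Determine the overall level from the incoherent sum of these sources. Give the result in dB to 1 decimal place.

Σ 10^(Lᵢ/10) = 9.717e+08.
Combined level = 10 log₁₀(9.717e+08) = 89.9 dB.

89.9 dB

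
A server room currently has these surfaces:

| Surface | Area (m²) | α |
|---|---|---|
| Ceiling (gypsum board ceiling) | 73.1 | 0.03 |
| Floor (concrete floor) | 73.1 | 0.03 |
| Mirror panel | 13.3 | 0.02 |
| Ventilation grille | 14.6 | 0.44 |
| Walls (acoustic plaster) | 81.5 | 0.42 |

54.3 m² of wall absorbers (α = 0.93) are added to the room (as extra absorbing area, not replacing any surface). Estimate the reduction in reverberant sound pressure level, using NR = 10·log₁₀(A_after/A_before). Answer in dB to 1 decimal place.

3.3 dB

A_before = Σ Sᵢαᵢ = 73.1×0.03 + 73.1×0.03 + 13.3×0.02 + 14.6×0.44 + 81.5×0.42 = 45.306 sabins.
Treatment contributes 54.3·0.93 = 50.499 sabins.
New total A_after = 95.805 sabins.
Reduction = 10 log₁₀(A_after/A_before) = 10 log₁₀(2.1146) = 3.3 dB.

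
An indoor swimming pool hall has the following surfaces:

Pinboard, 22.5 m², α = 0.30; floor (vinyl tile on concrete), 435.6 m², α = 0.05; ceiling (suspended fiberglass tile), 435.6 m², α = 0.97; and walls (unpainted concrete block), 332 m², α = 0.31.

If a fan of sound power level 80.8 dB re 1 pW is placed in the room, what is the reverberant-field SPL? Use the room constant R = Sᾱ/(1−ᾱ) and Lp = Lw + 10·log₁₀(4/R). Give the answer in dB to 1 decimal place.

Σ(Sᵢαᵢ) = 22.5×0.30 + 435.6×0.05 + 435.6×0.97 + 332×0.31 = 553.982; total area S = 1225.7 m².
ᾱ = 553.982/1225.7 = 0.4520; R = Sᾱ/(1−ᾱ) = 553.982/(1−0.4520) = 1010.916 m².
Lp = Lw + 10 log₁₀(4/R) = 80.8 -24.03 = 56.8 dB.

56.8 dB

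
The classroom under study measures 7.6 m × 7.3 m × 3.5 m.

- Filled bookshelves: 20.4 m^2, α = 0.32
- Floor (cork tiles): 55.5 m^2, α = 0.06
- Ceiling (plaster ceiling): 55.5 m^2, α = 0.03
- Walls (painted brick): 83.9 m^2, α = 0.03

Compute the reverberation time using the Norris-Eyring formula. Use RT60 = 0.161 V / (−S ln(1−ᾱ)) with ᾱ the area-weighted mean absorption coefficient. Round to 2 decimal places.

S = Σ Sᵢ = 215.3 m^2.
Absorption A = 20.4·0.32 + 55.5·0.06 + 55.5·0.03 + 83.9·0.03 = 14.040 sabins.
Mean coefficient ᾱ = A/S = 0.0652.
Eyring denominator: −S ln(1−ᾱ) = 14.516.
V = 7.6 × 7.3 × 3.5 = 194.18 m³.
RT60 = 0.161 × 194.18 / 14.516 = 2.15 s.

2.15 s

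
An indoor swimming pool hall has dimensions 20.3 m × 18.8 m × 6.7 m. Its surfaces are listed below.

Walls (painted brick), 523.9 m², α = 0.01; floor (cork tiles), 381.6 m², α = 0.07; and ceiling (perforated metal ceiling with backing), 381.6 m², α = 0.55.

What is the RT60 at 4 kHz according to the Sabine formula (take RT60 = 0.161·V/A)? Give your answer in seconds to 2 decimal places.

1.70 seconds

Equivalent absorption area: A = 523.9·0.01 + 381.6·0.07 + 381.6·0.55 = 241.831 m².
Volume V = 20.3 × 18.8 × 6.7 = 2556.988 m³.
Sabine: RT60 = 0.161 × 2556.988 / 241.831 = 1.70 s.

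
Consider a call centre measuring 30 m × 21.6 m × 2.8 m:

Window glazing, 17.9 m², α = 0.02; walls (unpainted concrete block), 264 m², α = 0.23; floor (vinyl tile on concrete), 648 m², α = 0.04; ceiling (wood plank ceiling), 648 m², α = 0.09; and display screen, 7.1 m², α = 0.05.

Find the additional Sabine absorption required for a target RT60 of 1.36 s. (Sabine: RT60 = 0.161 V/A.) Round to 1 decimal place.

69.1 sabins

Equivalent absorption area: A₁ = 17.9*0.02 + 264*0.23 + 648*0.04 + 648*0.09 + 7.1*0.05 = 145.673 m².
For T = 1.36 s, need A₂ = 0.161·V/T = 0.161·1814.4/1.36 = 214.793 sabins.
Shortfall: 214.793 − 145.673 = 69.1 sabins.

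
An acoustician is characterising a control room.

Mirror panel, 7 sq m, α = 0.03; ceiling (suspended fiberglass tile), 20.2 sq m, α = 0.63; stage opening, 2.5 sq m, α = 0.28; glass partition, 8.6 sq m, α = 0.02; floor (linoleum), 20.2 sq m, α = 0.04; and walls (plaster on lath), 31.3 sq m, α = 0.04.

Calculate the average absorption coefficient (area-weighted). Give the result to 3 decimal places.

0.177

Total surface area S = 89.8 sq m.
Weighted sum Σ Sα = 15.868.
ᾱ = 15.868 / 89.8 = 0.177.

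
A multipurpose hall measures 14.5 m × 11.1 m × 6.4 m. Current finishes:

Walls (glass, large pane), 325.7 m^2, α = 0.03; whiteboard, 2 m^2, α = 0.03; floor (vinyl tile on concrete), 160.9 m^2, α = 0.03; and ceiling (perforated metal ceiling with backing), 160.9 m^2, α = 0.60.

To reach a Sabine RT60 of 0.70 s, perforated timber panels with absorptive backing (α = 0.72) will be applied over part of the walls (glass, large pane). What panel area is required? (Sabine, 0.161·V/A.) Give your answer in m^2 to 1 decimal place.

Total absorption A₁ = 325.7*0.03 + 2*0.03 + 160.9*0.03 + 160.9*0.60
  = 9.771 + 0.060 + 4.827 + 96.540 = 111.198 m^2 sabins.
V = 1030.08 m³. Target absorption A₂ = 0.161 × 1030.08 / 0.70 = 236.918 sabins.
Absorption to add: 236.918 − 111.198 = 125.720 sabins.
Each m^2 of panel replacing the walls (glass, large pane) adds (0.72 − 0.03) = 0.69 sabins.
Panel area = 125.720 / 0.69 = 182.2 m^2.

182.2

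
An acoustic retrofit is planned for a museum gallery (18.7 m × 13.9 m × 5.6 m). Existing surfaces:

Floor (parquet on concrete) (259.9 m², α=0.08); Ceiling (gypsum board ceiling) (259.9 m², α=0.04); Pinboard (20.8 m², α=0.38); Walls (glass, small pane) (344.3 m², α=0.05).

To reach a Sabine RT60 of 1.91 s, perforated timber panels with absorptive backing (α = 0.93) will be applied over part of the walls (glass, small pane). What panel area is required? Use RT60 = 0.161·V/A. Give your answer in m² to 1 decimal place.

75.4

Summing Sᵢαᵢ: 20.792 + 10.396 + 7.904 + 17.215 → A₁ = 56.307 sabins.
V = 1455.608 m³. Target absorption A₂ = 0.161 × 1455.608 / 1.91 = 122.698 sabins.
Absorption to add: 122.698 − 56.307 = 66.391 sabins.
Each m² of panel replacing the walls (glass, small pane) adds (0.93 − 0.05) = 0.88 sabins.
Panel area = 66.391 / 0.88 = 75.4 m².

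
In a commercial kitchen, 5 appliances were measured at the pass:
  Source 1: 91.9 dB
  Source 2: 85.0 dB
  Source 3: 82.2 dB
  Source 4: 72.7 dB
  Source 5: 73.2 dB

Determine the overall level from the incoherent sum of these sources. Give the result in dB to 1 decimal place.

93.2 dB

Converting to relative power and adding: 10^(91.9/10) + 10^(85.0/10) + 10^(82.2/10) + 10^(72.7/10) + 10^(73.2/10) = 2.071e+09.
Combined level = 10 log₁₀(2.071e+09) = 93.2 dB.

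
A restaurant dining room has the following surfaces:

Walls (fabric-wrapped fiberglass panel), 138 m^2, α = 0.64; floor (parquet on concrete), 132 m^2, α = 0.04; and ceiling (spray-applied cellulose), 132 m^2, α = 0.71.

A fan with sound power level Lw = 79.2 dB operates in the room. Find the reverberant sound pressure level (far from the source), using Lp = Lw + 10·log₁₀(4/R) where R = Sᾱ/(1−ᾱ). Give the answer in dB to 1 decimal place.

59.8 dB

A = 187.320 sabins; S = 402.0 m^2.
ᾱ = 0.4660, so room constant R = A/(1−ᾱ) = 350.787 m^2.
Lp = Lw + 10 log₁₀(4/R) = 79.2 -19.43 = 59.8 dB.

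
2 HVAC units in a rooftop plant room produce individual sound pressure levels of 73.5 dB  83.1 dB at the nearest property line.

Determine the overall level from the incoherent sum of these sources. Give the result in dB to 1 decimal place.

83.6 dB

Converting to relative power and adding: 10^(73.5/10) + 10^(83.1/10) = 2.266e+08.
Combined level = 10 log₁₀(2.266e+08) = 83.6 dB.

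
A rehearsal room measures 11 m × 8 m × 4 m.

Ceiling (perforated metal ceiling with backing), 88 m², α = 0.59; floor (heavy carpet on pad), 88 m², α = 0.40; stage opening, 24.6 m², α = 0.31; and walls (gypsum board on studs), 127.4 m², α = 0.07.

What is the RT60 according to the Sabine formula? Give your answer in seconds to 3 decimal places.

0.547 sec

Summing Sᵢαᵢ: 51.920 + 35.200 + 7.626 + 8.918 → A = 103.664 sabins.
Room volume: 352 m³.
T = 0.161 V/A = 0.161·352/103.664 = 0.547 s.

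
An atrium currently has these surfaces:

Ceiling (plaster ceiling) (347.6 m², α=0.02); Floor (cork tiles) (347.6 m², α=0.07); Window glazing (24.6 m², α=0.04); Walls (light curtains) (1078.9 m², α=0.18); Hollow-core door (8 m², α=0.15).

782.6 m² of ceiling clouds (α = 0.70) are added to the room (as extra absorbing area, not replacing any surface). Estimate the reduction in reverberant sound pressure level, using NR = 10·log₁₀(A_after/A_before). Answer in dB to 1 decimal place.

A_before = Σ Sᵢαᵢ = 347.6·0.02 + 347.6·0.07 + 24.6·0.04 + 1078.9·0.18 + 8·0.15 = 227.670 sabins.
Added absorption = 782.6 × 0.70 = 547.820 sabins.
New total A_after = 775.490 sabins.
NR = 10·log₁₀(775.490/227.670) = 5.3 dB.

5.3 dB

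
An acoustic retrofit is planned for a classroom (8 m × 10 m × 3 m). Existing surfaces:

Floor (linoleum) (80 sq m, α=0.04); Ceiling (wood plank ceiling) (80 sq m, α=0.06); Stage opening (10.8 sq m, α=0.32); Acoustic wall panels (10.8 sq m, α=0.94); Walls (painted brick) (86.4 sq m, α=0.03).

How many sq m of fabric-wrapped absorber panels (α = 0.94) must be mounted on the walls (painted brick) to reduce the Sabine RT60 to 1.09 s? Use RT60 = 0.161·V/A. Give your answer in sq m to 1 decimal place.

12.4

Summing Sᵢαᵢ: 3.200 + 4.800 + 3.456 + 10.152 + 2.592 → A₁ = 24.200 sabins.
Required A₂ = 0.161·240/1.09 = 35.450 sabins.
ΔA needed = 35.450 − 24.200 = 11.250 sabins.
Net gain per sq m: Δα = 0.94 − 0.03 = 0.91.
Area = ΔA/Δα = 11.250/0.91 = 12.4 sq m.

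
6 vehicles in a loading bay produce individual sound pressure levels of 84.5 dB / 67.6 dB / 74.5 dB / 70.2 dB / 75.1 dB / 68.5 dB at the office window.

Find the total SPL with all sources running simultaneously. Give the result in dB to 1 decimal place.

85.6 dB

Sum in the linear (power) domain: Σ 10^(Lᵢ/10) = 10^(84.5/10) + 10^(67.6/10) + 10^(74.5/10) + 10^(70.2/10) + 10^(75.1/10) + 10^(68.5/10) = 3.657e+08.
Back to dB: 10·log₁₀ Σ = 85.6 dB.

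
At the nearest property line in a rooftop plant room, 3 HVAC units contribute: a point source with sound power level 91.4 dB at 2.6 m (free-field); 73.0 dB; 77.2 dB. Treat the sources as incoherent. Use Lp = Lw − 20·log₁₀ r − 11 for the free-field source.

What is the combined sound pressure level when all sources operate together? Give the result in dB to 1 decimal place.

79.5 dB

Source at 2.6 m: Lp = 91.4 − 20·log₁₀(2.6) − 11 = 72.1 dB.
Converting to relative power and adding: 10^(72.1/10) + 10^(73.0/10) + 10^(77.2/10) = 8.865e+07.
Back to dB: 10·log₁₀ Σ = 79.5 dB.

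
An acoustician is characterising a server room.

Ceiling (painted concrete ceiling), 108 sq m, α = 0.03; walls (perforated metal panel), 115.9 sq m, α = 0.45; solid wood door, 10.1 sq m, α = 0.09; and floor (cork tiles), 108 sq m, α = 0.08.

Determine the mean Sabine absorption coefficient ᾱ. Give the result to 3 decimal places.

S = Σ Sᵢ = 108 + 115.9 + 10.1 + 108 = 342.0 sq m.
Weighted sum Σ Sα = 64.944.
ᾱ = A/S = 0.190.

0.190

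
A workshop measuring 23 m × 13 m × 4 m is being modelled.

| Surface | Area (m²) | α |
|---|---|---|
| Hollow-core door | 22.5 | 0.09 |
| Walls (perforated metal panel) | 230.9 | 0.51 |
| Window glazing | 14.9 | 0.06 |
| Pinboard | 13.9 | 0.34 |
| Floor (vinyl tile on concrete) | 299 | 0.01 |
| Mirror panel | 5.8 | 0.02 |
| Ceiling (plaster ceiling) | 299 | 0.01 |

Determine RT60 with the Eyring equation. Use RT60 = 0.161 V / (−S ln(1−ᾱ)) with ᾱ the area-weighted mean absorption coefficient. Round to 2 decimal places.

Total surface area S = 22.5 + 230.9 + 14.9 + 13.9 + 299 + 5.8 + 299 = 886.0 m².
Absorption A = 22.5·0.09 + 230.9·0.51 + 14.9·0.06 + 13.9·0.34 + 299·0.01 + 5.8·0.02 + 299·0.01 = 131.500 sabins.
ᾱ = 131.500 / 886.0 = 0.1484.
Eyring denominator: −S ln(1−ᾱ) = 142.326.
V = 23 × 13 × 4 = 1196 m³.
RT60 = 0.161 × 1196 / 142.326 = 1.35 s.

1.35 s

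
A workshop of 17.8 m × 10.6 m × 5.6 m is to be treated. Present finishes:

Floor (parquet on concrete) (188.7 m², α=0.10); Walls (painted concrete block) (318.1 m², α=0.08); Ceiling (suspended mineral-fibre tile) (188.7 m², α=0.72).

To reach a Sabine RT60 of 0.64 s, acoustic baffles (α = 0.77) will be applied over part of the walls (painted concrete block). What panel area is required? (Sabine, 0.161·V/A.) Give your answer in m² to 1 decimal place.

124.1

Equivalent absorption area: A₁ = 188.7×0.10 + 318.1×0.08 + 188.7×0.72 = 180.182 m².
V = 1056.608 m³. Target absorption A₂ = 0.161 × 1056.608 / 0.64 = 265.803 sabins.
Absorption to add: 265.803 − 180.182 = 85.621 sabins.
Each m² of panel replacing the walls (painted concrete block) adds (0.77 − 0.08) = 0.69 sabins.
Area = ΔA/Δα = 85.621/0.69 = 124.1 m².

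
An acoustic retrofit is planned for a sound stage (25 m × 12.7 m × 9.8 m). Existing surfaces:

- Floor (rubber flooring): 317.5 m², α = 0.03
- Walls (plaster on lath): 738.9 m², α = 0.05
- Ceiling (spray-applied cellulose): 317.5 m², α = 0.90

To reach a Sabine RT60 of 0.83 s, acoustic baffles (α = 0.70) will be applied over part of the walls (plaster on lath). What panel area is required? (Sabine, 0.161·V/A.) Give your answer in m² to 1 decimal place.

417.4

Total absorption A₁ = 317.5·0.03 + 738.9·0.05 + 317.5·0.90
  = 9.525 + 36.945 + 285.750 = 332.220 m² sabins.
V = 3111.5 m³. Target absorption A₂ = 0.161 × 3111.5 / 0.83 = 603.556 sabins.
ΔA needed = 603.556 − 332.220 = 271.336 sabins.
Each m² of panel replacing the walls (plaster on lath) adds (0.70 − 0.05) = 0.65 sabins.
Area = ΔA/Δα = 271.336/0.65 = 417.4 m².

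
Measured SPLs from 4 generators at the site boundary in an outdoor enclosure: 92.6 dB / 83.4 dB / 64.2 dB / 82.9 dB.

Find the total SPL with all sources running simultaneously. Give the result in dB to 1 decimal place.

Converting to relative power and adding: 10^(92.6/10) + 10^(83.4/10) + 10^(64.2/10) + 10^(82.9/10) = 2.236e+09.
L_total = 10·log₁₀(2.236e+09) = 93.5 dB.

93.5 dB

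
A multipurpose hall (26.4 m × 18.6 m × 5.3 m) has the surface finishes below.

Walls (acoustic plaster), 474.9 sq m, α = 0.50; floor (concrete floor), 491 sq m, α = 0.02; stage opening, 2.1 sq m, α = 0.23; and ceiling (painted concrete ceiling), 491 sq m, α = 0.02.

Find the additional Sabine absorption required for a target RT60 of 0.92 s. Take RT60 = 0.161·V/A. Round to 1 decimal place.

A₁ = Σ Sᵢαᵢ = 474.9×0.50 + 491×0.02 + 2.1×0.23 + 491×0.02 = 257.573 sabins.
For T = 0.92 s, need A₂ = 0.161·V/T = 0.161·2602.512/0.92 = 455.440 sabins.
ΔA = A₂ − A₁ = 455.440 − 257.573 = 197.9 sabins.

197.9 sabins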